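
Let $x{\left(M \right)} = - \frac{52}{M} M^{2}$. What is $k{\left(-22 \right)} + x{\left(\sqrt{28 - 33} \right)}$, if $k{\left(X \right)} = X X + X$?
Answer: $462 - 52 i \sqrt{5} \approx 462.0 - 116.28 i$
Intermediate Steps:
$k{\left(X \right)} = X + X^{2}$ ($k{\left(X \right)} = X^{2} + X = X + X^{2}$)
$x{\left(M \right)} = - 52 M$
$k{\left(-22 \right)} + x{\left(\sqrt{28 - 33} \right)} = - 22 \left(1 - 22\right) - 52 \sqrt{28 - 33} = \left(-22\right) \left(-21\right) - 52 \sqrt{-5} = 462 - 52 i \sqrt{5}$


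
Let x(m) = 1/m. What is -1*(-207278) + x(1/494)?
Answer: 207772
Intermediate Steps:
-1*(-207278) + x(1/494) = -1*(-207278) + 1/(1/494) = 207278 + 1/(1/494) = 207278 + 494 = 207772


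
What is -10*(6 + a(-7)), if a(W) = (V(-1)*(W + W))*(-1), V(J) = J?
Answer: 80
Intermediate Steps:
a(W) = 2*W (a(W) = -(W + W)*(-1) = -2*W*(-1) = 2*W)
-10*(6 + a(-7)) = -10*(6 + 2*(-7)) = -10*(6 - 14) = -10*(-8) = 80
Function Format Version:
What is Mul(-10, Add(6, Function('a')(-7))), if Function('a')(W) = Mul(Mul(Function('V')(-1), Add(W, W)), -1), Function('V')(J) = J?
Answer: 80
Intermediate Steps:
Function('a')(W) = Mul(2, W) (Function('a')(W) = Mul(Mul(-1, Add(W, W)), -1) = Mul(Mul(-1, Mul(2, W)), -1) = Mul(Mul(-2, W), -1) = Mul(2, W))
Mul(-10, Add(6, Function('a')(-7))) = Mul(-10, Add(6, Mul(2, -7))) = Mul(-10, Add(6, -14)) = Mul(-10, -8) = 80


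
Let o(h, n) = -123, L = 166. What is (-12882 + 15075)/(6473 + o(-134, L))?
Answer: 2193/6350 ≈ 0.34535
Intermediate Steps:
(-12882 + 15075)/(6473 + o(-134, L)) = (-12882 + 15075)/(6473 - 123) = 2193/6350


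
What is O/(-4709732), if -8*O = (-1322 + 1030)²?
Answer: 5329/2354866 ≈ 0.0022630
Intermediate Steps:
O = -10658 (O = -(-1322 + 1030)²/8 = -⅛*(-292)² = -⅛*85264 = -10658)
O/(-4709732) = -10658/(-4709732) = -10658*(-1/4709732) = 5329/2354866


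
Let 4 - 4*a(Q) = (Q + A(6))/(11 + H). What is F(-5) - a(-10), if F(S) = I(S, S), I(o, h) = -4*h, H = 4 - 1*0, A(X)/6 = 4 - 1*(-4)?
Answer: 589/30 ≈ 19.633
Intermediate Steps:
A(X) = 48 (A(X) = 6*(4 - 1*(-4)) = 6*(4 + 4) = 6*8 = 48)
H = 4 (H = 4 + 0 = 4)
a(Q) = ⅕ - Q/60 (a(Q) = 1 - (Q + 48)/(4*(11 + 4)) = 1 - (48 + Q)/(4*15) = 1 - (16/5 + Q/15)/4 = 1 + (-⅘ - Q/60) = ⅕ - Q/60)
F(S) = -4*S
F(-5) - a(-10) = -4*(-5) - (⅕ - 1/60*(-10)) = 20 - (⅕ + ⅙) = 20 - 1*11/30 = 20 - 11/30 = 589/30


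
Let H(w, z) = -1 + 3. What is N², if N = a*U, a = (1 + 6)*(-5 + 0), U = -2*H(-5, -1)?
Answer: 19600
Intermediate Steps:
H(w, z) = 2
U = -4 (U = -2*2 = -4)
a = -35 (a = 7*(-5) = -35)
N = 140 (N = -35*(-4) = 140)
N² = 140² = 19600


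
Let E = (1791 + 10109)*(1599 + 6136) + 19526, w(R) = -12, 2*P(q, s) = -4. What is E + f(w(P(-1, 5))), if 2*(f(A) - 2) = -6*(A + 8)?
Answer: 92066040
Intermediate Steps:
P(q, s) = -2 (P(q, s) = (½)*(-4) = -2)
f(A) = -22 - 3*A (f(A) = 2 + (-6*(A + 8))/2 = 2 + (-6*(8 + A))/2 = 2 + (-48 - 6*A)/2 = 2 + (-24 - 3*A) = -22 - 3*A)
E = 92066026 (E = 11900*7735 + 19526 = 92046500 + 19526 = 92066026)
E + f(w(P(-1, 5))) = 92066026 + (-22 - 3*(-12)) = 92066026 + (-22 + 36) = 92066026 + 14 = 92066040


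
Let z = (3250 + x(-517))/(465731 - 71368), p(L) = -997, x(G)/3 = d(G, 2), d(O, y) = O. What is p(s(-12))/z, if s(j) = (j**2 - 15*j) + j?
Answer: -393179911/1699 ≈ -2.3142e+5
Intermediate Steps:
s(j) = j**2 - 14*j
x(G) = 3*G
z = 1699/394363 (z = (3250 + 3*(-517))/(465731 - 71368) = (3250 - 1551)/394363 = 1699*(1/394363) = 1699/394363 ≈ 0.0043082)
p(s(-12))/z = -997/1699/394363 = -997*394363/1699 = -393179911/1699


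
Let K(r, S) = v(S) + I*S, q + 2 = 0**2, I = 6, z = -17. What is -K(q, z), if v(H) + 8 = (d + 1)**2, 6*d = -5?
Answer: 3959/36 ≈ 109.97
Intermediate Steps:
d = -5/6 (d = (1/6)*(-5) = -5/6 ≈ -0.83333)
v(H) = -287/36 (v(H) = -8 + (-5/6 + 1)**2 = -8 + (1/6)**2 = -8 + 1/36 = -287/36)
q = -2 (q = -2 + 0**2 = -2 + 0 = -2)
K(r, S) = -287/36 + 6*S
-K(q, z) = -(-287/36 + 6*(-17)) = -(-287/36 - 102) = -1*(-3959/36) = 3959/36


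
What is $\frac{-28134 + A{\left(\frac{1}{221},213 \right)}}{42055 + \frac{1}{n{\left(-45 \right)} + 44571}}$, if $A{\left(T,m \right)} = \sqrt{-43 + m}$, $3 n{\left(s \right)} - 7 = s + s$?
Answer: $- \frac{3759546420}{5619809653} + \frac{133630 \sqrt{170}}{5619809653} \approx -0.66867$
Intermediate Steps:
$n{\left(s \right)} = \frac{7}{3} + \frac{2 s}{3}$ ($n{\left(s \right)} = \frac{7}{3} + \frac{s + s}{3} = \frac{7}{3} + \frac{2 s}{3}$)
$\frac{-28134 + A{\left(\frac{1}{221},213 \right)}}{42055 + \frac{1}{n{\left(-45 \right)} + 44571}} = \frac{-28134 + \sqrt{-43 + 213}}{42055 + \frac{1}{\left(\frac{7}{3} + \frac{2}{3} \left(-45\right)\right) + 44571}} = \frac{-28134 + \sqrt{170}}{42055 + \frac{1}{\left(\frac{7}{3} - 30\right) + 44571}} = \frac{-28134 + \sqrt{170}}{42055 + \frac{1}{- \frac{83}{3} + 44571}} = \frac{-28134 + \sqrt{170}}{42055 + \frac{1}{\frac{133630}{3}}} = \frac{-28134 + \sqrt{170}}{42055 + \frac{3}{133630}} = \frac{-28134 + \sqrt{170}}{\frac{5619809653}{133630}} = \left(-28134 + \sqrt{170}\right) \frac{133630}{5619809653} = - \frac{3759546420}{5619809653} + \frac{133630 \sqrt{170}}{5619809653}$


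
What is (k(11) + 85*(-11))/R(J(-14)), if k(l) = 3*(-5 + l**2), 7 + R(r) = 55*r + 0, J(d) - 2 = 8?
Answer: -587/543 ≈ -1.0810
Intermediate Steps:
J(d) = 10 (J(d) = 2 + 8 = 10)
R(r) = -7 + 55*r (R(r) = -7 + (55*r + 0) = -7 + 55*r)
k(l) = -15 + 3*l**2
(k(11) + 85*(-11))/R(J(-14)) = ((-15 + 3*11**2) + 85*(-11))/(-7 + 55*10) = ((-15 + 3*121) - 935)/(-7 + 550) = ((-15 + 363) - 935)/543 = (348 - 935)*(1/543) = -587*1/543 = -587/543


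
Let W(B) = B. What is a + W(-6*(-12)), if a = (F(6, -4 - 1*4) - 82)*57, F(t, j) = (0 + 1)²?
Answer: -4545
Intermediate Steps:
F(t, j) = 1 (F(t, j) = 1² = 1)
a = -4617 (a = (1 - 82)*57 = -81*57 = -4617)
a + W(-6*(-12)) = -4617 - 6*(-12) = -4617 + 72 = -4545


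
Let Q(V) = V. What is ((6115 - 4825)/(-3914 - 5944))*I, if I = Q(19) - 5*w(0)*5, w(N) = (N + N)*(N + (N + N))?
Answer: -4085/1643 ≈ -2.4863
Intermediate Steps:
w(N) = 6*N² (w(N) = (2*N)*(N + 2*N) = (2*N)*(3*N) = 6*N²)
I = 19 (I = 19 - 30*0²*5 = 19 - 30*0*5 = 19 - 5*0*5 = 19 + 0*5 = 19 + 0 = 19)
((6115 - 4825)/(-3914 - 5944))*I = ((6115 - 4825)/(-3914 - 5944))*19 = (1290/(-9858))*19 = (1290*(-1/9858))*19 = -215/1643*19 = -4085/1643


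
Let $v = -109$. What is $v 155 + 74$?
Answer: $-16821$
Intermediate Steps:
$v 155 + 74 = \left(-109\right) 155 + 74 = -16895 + 74 = -16821$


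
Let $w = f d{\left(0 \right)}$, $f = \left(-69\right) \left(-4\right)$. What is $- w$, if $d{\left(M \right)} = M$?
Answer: $0$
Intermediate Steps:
$f = 276$
$w = 0$ ($w = 276 \cdot 0 = 0$)
$- w = \left(-1\right) 0 = 0$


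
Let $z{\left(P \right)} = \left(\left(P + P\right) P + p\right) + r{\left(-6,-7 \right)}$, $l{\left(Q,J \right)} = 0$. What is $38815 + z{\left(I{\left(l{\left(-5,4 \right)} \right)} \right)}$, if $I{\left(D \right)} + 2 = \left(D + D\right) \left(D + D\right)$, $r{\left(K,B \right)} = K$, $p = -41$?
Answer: $38776$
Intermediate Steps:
$I{\left(D \right)} = -2 + 4 D^{2}$ ($I{\left(D \right)} = -2 + \left(D + D\right) \left(D + D\right) = -2 + 2 D 2 D = -2 + 4 D^{2}$)
$z{\left(P \right)} = -47 + 2 P^{2}$ ($z{\left(P \right)} = \left(\left(P + P\right) P - 41\right) - 6 = \left(2 P P - 41\right) - 6 = \left(2 P^{2} - 41\right) - 6 = \left(-41 + 2 P^{2}\right) - 6 = -47 + 2 P^{2}$)
$38815 + z{\left(I{\left(l{\left(-5,4 \right)} \right)} \right)} = 38815 - \left(47 - 2 \left(-2 + 4 \cdot 0^{2}\right)^{2}\right) = 38815 - \left(47 - 2 \left(-2 + 4 \cdot 0\right)^{2}\right) = 38815 - \left(47 - 2 \left(-2 + 0\right)^{2}\right) = 38815 - \left(47 - 2 \left(-2\right)^{2}\right) = 38815 + \left(-47 + 2 \cdot 4\right) = 38815 + \left(-47 + 8\right) = 38815 - 39 = 38776$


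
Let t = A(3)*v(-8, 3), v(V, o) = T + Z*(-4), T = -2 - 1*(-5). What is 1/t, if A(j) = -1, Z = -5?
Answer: -1/23 ≈ -0.043478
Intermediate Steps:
T = 3 (T = -2 + 5 = 3)
v(V, o) = 23 (v(V, o) = 3 - 5*(-4) = 3 + 20 = 23)
t = -23 (t = -1*23 = -23)
1/t = 1/(-23) = -1/23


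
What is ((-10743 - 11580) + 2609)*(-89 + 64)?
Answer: 492850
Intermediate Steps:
((-10743 - 11580) + 2609)*(-89 + 64) = (-22323 + 2609)*(-25) = -19714*(-25) = 492850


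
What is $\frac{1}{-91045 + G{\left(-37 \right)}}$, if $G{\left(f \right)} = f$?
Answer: $- \frac{1}{91082} \approx -1.0979 \cdot 10^{-5}$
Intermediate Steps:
$\frac{1}{-91045 + G{\left(-37 \right)}} = \frac{1}{-91045 - 37} = \frac{1}{-91082} = - \frac{1}{91082}$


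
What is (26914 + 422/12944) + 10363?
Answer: 241256955/6472 ≈ 37277.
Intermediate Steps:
(26914 + 422/12944) + 10363 = (26914 + 422*(1/12944)) + 10363 = (26914 + 211/6472) + 10363 = 174187619/6472 + 10363 = 241256955/6472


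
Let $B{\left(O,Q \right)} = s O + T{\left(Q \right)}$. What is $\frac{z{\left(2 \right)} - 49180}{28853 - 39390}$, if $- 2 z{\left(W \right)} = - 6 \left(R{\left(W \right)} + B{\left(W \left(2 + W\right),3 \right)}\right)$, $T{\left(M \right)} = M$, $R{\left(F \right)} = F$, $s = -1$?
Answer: $\frac{49189}{10537} \approx 4.6682$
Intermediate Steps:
$B{\left(O,Q \right)} = Q - O$ ($B{\left(O,Q \right)} = - O + Q = Q - O$)
$z{\left(W \right)} = 9 + 3 W - 3 W \left(2 + W\right)$ ($z{\left(W \right)} = - \frac{\left(-6\right) \left(W - \left(-3 + W \left(2 + W\right)\right)\right)}{2} = - \frac{\left(-6\right) \left(3 + W - W \left(2 + W\right)\right)}{2} = - \frac{-18 - 6 W + 6 W \left(2 + W\right)}{2} = 9 + 3 W - 3 W \left(2 + W\right)$)
$\frac{z{\left(2 \right)} - 49180}{28853 - 39390} = \frac{\left(9 - 6 - 3 \cdot 2^{2}\right) - 49180}{28853 - 39390} = \frac{\left(9 - 6 - 12\right) - 49180}{-10537} = \left(\left(9 - 6 - 12\right) - 49180\right) \left(- \frac{1}{10537}\right) = \left(-9 - 49180\right) \left(- \frac{1}{10537}\right) = \left(-49189\right) \left(- \frac{1}{10537}\right) = \frac{49189}{10537}$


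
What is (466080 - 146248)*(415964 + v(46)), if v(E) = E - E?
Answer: 133038598048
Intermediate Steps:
v(E) = 0
(466080 - 146248)*(415964 + v(46)) = (466080 - 146248)*(415964 + 0) = 319832*415964 = 133038598048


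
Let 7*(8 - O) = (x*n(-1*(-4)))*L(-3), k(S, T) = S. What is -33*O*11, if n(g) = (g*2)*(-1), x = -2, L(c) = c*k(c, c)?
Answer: 31944/7 ≈ 4563.4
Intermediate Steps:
L(c) = c² (L(c) = c*c = c²)
n(g) = -2*g (n(g) = (2*g)*(-1) = -2*g)
O = -88/7 (O = 8 - (-(-4)*(-1*(-4)))*(-3)²/7 = 8 - (-(-4)*4)*9/7 = 8 - (-2*(-8))*9/7 = 8 - 16*9/7 = 8 - ⅐*144 = 8 - 144/7 = -88/7 ≈ -12.571)
-33*O*11 = -33*(-88/7)*11 = (2904/7)*11 = 31944/7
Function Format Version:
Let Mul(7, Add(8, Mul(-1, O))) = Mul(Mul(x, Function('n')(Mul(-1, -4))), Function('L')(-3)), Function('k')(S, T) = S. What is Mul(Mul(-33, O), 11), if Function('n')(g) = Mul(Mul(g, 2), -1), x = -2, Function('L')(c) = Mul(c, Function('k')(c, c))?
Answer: Rational(31944, 7) ≈ 4563.4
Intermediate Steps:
Function('L')(c) = Pow(c, 2) (Function('L')(c) = Mul(c, c) = Pow(c, 2))
Function('n')(g) = Mul(-2, g) (Function('n')(g) = Mul(Mul(2, g), -1) = Mul(-2, g))
O = Rational(-88, 7) (O = Add(8, Mul(Rational(-1, 7), Mul(Mul(-2, Mul(-2, Mul(-1, -4))), Pow(-3, 2)))) = Add(8, Mul(Rational(-1, 7), Mul(Mul(-2, Mul(-2, 4)), 9))) = Add(8, Mul(Rational(-1, 7), Mul(Mul(-2, -8), 9))) = Add(8, Mul(Rational(-1, 7), Mul(16, 9))) = Add(8, Mul(Rational(-1, 7), 144)) = Add(8, Rational(-144, 7)) = Rational(-88, 7) ≈ -12.571)
Mul(Mul(-33, O), 11) = Mul(Mul(-33, Rational(-88, 7)), 11) = Mul(Rational(2904, 7), 11) = Rational(31944, 7)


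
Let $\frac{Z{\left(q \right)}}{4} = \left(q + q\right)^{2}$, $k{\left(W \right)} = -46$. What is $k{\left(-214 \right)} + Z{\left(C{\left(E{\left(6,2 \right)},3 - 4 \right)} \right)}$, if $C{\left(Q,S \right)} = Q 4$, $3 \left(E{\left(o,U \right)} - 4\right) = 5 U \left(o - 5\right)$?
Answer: $\frac{123490}{9} \approx 13721.0$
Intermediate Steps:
$E{\left(o,U \right)} = 4 + \frac{5 U \left(-5 + o\right)}{3}$ ($E{\left(o,U \right)} = 4 + \frac{5 U \left(o - 5\right)}{3} = 4 + \frac{5 U \left(-5 + o\right)}{3}$)
$C{\left(Q,S \right)} = 4 Q$
$Z{\left(q \right)} = 16 q^{2}$ ($Z{\left(q \right)} = 4 \left(q + q\right)^{2} = 4 \left(2 q\right)^{2} = 4 \cdot 4 q^{2} = 16 q^{2}$)
$k{\left(-214 \right)} + Z{\left(C{\left(E{\left(6,2 \right)},3 - 4 \right)} \right)} = -46 + 16 \left(4 \left(4 - \frac{50}{3} + \frac{5}{3} \cdot 2 \cdot 6\right)\right)^{2} = -46 + 16 \left(4 \left(4 - \frac{50}{3} + 20\right)\right)^{2} = -46 + 16 \left(4 \cdot \frac{22}{3}\right)^{2} = -46 + 16 \left(\frac{88}{3}\right)^{2} = -46 + 16 \cdot \frac{7744}{9} = -46 + \frac{123904}{9} = \frac{123490}{9}$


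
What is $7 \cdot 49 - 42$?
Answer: $301$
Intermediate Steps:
$7 \cdot 49 - 42 = 343 - 42 = 301$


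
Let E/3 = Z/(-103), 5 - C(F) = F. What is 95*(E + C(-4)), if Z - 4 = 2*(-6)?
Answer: 90345/103 ≈ 877.14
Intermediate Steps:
Z = -8 (Z = 4 + 2*(-6) = 4 - 12 = -8)
C(F) = 5 - F
E = 24/103 (E = 3*(-8/(-103)) = 3*(-8*(-1/103)) = 3*(8/103) = 24/103 ≈ 0.23301)
95*(E + C(-4)) = 95*(24/103 + (5 - 1*(-4))) = 95*(24/103 + (5 + 4)) = 95*(24/103 + 9) = 95*(951/103) = 90345/103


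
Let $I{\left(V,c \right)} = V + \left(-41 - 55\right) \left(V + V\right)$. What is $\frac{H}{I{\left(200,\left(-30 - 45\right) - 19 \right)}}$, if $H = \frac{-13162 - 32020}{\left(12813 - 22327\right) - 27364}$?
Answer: $- \frac{22591}{704369800} \approx -3.2073 \cdot 10^{-5}$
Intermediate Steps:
$I{\left(V,c \right)} = - 191 V$ ($I{\left(V,c \right)} = V - 96 \cdot 2 V = V - 192 V = - 191 V$)
$H = \frac{22591}{18439}$ ($H = \frac{-13162 - 32020}{-9514 - 27364} = - \frac{45182}{-36878} = \left(-45182\right) \left(- \frac{1}{36878}\right) = \frac{22591}{18439} \approx 1.2252$)
$\frac{H}{I{\left(200,\left(-30 - 45\right) - 19 \right)}} = \frac{22591}{18439 \left(\left(-191\right) 200\right)} = \frac{22591}{18439 \left(-38200\right)} = \frac{22591}{18439} \left(- \frac{1}{38200}\right) = - \frac{22591}{704369800}$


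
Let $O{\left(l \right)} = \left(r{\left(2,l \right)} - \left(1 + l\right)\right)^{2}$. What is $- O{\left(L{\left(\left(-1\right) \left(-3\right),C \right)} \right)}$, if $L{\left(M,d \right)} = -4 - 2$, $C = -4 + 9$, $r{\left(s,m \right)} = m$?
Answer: $-1$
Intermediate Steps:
$C = 5$
$L{\left(M,d \right)} = -6$ ($L{\left(M,d \right)} = -4 - 2 = -6$)
$O{\left(l \right)} = 1$ ($O{\left(l \right)} = \left(l - \left(1 + l\right)\right)^{2} = \left(-1\right)^{2} = 1$)
$- O{\left(L{\left(\left(-1\right) \left(-3\right),C \right)} \right)} = \left(-1\right) 1 = -1$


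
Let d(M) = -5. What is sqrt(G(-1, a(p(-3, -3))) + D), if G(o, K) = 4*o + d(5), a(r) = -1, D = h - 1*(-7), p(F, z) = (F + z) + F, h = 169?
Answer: sqrt(167) ≈ 12.923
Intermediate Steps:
p(F, z) = z + 2*F
D = 176 (D = 169 - 1*(-7) = 169 + 7 = 176)
G(o, K) = -5 + 4*o (G(o, K) = 4*o - 5 = -5 + 4*o)
sqrt(G(-1, a(p(-3, -3))) + D) = sqrt((-5 + 4*(-1)) + 176) = sqrt((-5 - 4) + 176) = sqrt(-9 + 176) = sqrt(167)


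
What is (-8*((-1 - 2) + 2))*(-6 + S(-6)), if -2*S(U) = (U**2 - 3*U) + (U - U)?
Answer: -264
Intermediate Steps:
S(U) = -U**2/2 + 3*U/2 (S(U) = -((U**2 - 3*U) + (U - U))/2 = -((U**2 - 3*U) + 0)/2 = -(U**2 - 3*U)/2 = -U**2/2 + 3*U/2)
(-8*((-1 - 2) + 2))*(-6 + S(-6)) = (-8*((-1 - 2) + 2))*(-6 + (1/2)*(-6)*(3 - 1*(-6))) = (-8*(-3 + 2))*(-6 + (1/2)*(-6)*(3 + 6)) = (-8*(-1))*(-6 + (1/2)*(-6)*9) = 8*(-6 - 27) = 8*(-33) = -264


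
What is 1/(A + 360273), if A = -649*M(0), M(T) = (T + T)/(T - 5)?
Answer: 1/360273 ≈ 2.7757e-6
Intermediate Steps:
M(T) = 2*T/(-5 + T) (M(T) = (2*T)/(-5 + T) = 2*T/(-5 + T))
A = 0 (A = -1298*0/(-5 + 0) = -1298*0/(-5) = -1298*0*(-1)/5 = -649*0 = 0)
1/(A + 360273) = 1/(0 + 360273) = 1/360273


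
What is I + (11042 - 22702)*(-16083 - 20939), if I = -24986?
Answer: 431651534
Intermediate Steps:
I + (11042 - 22702)*(-16083 - 20939) = -24986 + (11042 - 22702)*(-16083 - 20939) = -24986 - 11660*(-37022) = -24986 + 431676520 = 431651534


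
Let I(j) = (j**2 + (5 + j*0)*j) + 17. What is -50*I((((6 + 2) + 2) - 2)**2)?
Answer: -221650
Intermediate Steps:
I(j) = 17 + j**2 + 5*j (I(j) = (j**2 + (5 + 0)*j) + 17 = (j**2 + 5*j) + 17 = 17 + j**2 + 5*j)
-50*I((((6 + 2) + 2) - 2)**2) = -50*(17 + ((((6 + 2) + 2) - 2)**2)**2 + 5*(((6 + 2) + 2) - 2)**2) = -50*(17 + (((8 + 2) - 2)**2)**2 + 5*((8 + 2) - 2)**2) = -50*(17 + ((10 - 2)**2)**2 + 5*(10 - 2)**2) = -50*(17 + (8**2)**2 + 5*8**2) = -50*(17 + 64**2 + 5*64) = -50*(17 + 4096 + 320) = -50*4433 = -221650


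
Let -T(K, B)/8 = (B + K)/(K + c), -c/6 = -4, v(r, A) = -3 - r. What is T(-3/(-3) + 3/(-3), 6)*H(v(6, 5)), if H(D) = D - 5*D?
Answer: -72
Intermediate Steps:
c = 24 (c = -6*(-4) = 24)
T(K, B) = -8*(B + K)/(24 + K) (T(K, B) = -8*(B + K)/(K + 24) = -8*(B + K)/(24 + K))
H(D) = -4*D
T(-3/(-3) + 3/(-3), 6)*H(v(6, 5)) = (8*(-1*6 - (-3/(-3) + 3/(-3)))/(24 + (-3/(-3) + 3/(-3))))*(-4*(-3 - 1*6)) = (8*(-6 - (-3*(-⅓) + 3*(-⅓)))/(24 + (-3*(-⅓) + 3*(-⅓))))*(-4*(-3 - 6)) = (8*(-6 - (1 - 1))/(24 + (1 - 1)))*(-4*(-9)) = (8*(-6 - 1*0)/(24 + 0))*36 = (8*(-6 + 0)/24)*36 = (8*(1/24)*(-6))*36 = -2*36 = -72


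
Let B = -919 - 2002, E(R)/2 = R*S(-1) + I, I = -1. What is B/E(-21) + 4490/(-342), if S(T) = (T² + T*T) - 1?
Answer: 400711/7524 ≈ 53.258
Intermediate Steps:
S(T) = -1 + 2*T² (S(T) = (T² + T²) - 1 = 2*T² - 1 = -1 + 2*T²)
E(R) = -2 + 2*R (E(R) = 2*(R*(-1 + 2*(-1)²) - 1) = 2*(R*(-1 + 2*1) - 1) = 2*(R*(-1 + 2) - 1) = 2*(R*1 - 1) = 2*(R - 1) = 2*(-1 + R) = -2 + 2*R)
B = -2921
B/E(-21) + 4490/(-342) = -2921/(-2 + 2*(-21)) + 4490/(-342) = -2921/(-2 - 42) + 4490*(-1/342) = -2921/(-44) - 2245/171 = -2921*(-1/44) - 2245/171 = 2921/44 - 2245/171 = 400711/7524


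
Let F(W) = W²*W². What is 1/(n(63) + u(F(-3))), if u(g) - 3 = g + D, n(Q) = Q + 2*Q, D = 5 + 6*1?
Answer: 1/284 ≈ 0.0035211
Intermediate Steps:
D = 11 (D = 5 + 6 = 11)
n(Q) = 3*Q
F(W) = W⁴
u(g) = 14 + g (u(g) = 3 + (g + 11) = 3 + (11 + g) = 14 + g)
1/(n(63) + u(F(-3))) = 1/(3*63 + (14 + (-3)⁴)) = 1/(189 + (14 + 81)) = 1/(189 + 95) = 1/284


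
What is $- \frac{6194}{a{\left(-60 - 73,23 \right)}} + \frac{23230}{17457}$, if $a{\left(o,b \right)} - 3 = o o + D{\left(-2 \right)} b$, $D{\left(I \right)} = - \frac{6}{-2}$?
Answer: $\frac{13237364}{13480599} \approx 0.98196$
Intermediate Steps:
$D{\left(I \right)} = 3$ ($D{\left(I \right)} = \left(-6\right) \left(- \frac{1}{2}\right) = 3$)
$a{\left(o,b \right)} = 3 + o^{2} + 3 b$ ($a{\left(o,b \right)} = 3 + \left(o o + 3 b\right) = 3 + \left(o^{2} + 3 b\right) = 3 + o^{2} + 3 b$)
$- \frac{6194}{a{\left(-60 - 73,23 \right)}} + \frac{23230}{17457} = - \frac{6194}{3 + \left(-60 - 73\right)^{2} + 3 \cdot 23} + \frac{23230}{17457} = - \frac{6194}{3 + \left(-60 - 73\right)^{2} + 69} + 23230 \cdot \frac{1}{17457} = - \frac{6194}{3 + \left(-133\right)^{2} + 69} + \frac{1010}{759} = - \frac{6194}{3 + 17689 + 69} + \frac{1010}{759} = - \frac{6194}{17761} + \frac{1010}{759} = \frac{13237364}{13480599}$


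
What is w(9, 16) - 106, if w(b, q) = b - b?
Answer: -106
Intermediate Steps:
w(b, q) = 0
w(9, 16) - 106 = 0 - 106 = -106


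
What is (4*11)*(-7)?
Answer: -308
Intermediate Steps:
(4*11)*(-7) = 44*(-7) = -308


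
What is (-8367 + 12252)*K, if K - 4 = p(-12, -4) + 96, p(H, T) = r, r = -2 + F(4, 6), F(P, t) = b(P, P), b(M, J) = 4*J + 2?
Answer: 450660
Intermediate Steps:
b(M, J) = 2 + 4*J
F(P, t) = 2 + 4*P
r = 16 (r = -2 + (2 + 4*4) = -2 + (2 + 16) = -2 + 18 = 16)
p(H, T) = 16
K = 116 (K = 4 + (16 + 96) = 4 + 112 = 116)
(-8367 + 12252)*K = (-8367 + 12252)*116 = 3885*116 = 450660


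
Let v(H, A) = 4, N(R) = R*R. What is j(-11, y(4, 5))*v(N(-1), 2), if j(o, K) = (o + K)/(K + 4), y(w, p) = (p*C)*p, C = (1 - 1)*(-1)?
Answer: -11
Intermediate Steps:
C = 0 (C = 0*(-1) = 0)
y(w, p) = 0 (y(w, p) = (p*0)*p = 0*p = 0)
j(o, K) = (K + o)/(4 + K)
N(R) = R**2
j(-11, y(4, 5))*v(N(-1), 2) = ((0 - 11)/(4 + 0))*4 = (-11/4)*4 = ((1/4)*(-11))*4 = -11/4*4 = -11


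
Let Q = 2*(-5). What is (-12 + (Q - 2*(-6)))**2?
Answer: 100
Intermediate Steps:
Q = -10
(-12 + (Q - 2*(-6)))**2 = (-12 + (-10 - 2*(-6)))**2 = (-12 + (-10 + 12))**2 = (-12 + 2)**2 = (-10)**2 = 100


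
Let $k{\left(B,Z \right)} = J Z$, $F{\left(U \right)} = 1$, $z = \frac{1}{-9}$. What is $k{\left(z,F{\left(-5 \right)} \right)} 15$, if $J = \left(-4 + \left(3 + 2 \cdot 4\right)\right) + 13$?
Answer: $300$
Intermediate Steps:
$z = - \frac{1}{9} \approx -0.11111$
$J = 20$ ($J = \left(-4 + \left(3 + 8\right)\right) + 13 = \left(-4 + 11\right) + 13 = 7 + 13 = 20$)
$k{\left(B,Z \right)} = 20 Z$
$k{\left(z,F{\left(-5 \right)} \right)} 15 = 20 \cdot 1 \cdot 15 = 20 \cdot 15 = 300$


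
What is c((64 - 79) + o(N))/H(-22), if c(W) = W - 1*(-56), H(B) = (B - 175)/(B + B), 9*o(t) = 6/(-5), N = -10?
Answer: 26972/2955 ≈ 9.1276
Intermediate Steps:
o(t) = -2/15 (o(t) = (6/(-5))/9 = (6*(-⅕))/9 = (⅑)*(-6/5) = -2/15)
H(B) = (-175 + B)/(2*B) (H(B) = (-175 + B)/((2*B)) = (-175 + B)*(1/(2*B)) = (-175 + B)/(2*B))
c(W) = 56 + W (c(W) = W + 56 = 56 + W)
c((64 - 79) + o(N))/H(-22) = (56 + ((64 - 79) - 2/15))/(((½)*(-175 - 22)/(-22))) = (56 + (-15 - 2/15))/(((½)*(-1/22)*(-197))) = (56 - 227/15)/(197/44) = (613/15)*(44/197) = 26972/2955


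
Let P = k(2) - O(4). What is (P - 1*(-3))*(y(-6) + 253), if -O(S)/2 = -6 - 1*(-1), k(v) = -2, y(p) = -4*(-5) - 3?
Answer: -2430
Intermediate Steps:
y(p) = 17 (y(p) = 20 - 3 = 17)
O(S) = 10 (O(S) = -2*(-6 - 1*(-1)) = -2*(-6 + 1) = -2*(-5) = 10)
P = -12 (P = -2 - 1*10 = -2 - 10 = -12)
(P - 1*(-3))*(y(-6) + 253) = (-12 - 1*(-3))*(17 + 253) = (-12 + 3)*270 = -9*270 = -2430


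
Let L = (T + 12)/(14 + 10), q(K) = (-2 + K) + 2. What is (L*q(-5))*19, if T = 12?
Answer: -95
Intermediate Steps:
q(K) = K
L = 1 (L = (12 + 12)/(14 + 10) = 24/24 = 24*(1/24) = 1)
(L*q(-5))*19 = (1*(-5))*19 = -5*19 = -95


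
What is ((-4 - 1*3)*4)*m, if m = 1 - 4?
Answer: 84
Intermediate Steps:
m = -3
((-4 - 1*3)*4)*m = ((-4 - 1*3)*4)*(-3) = ((-4 - 3)*4)*(-3) = -7*4*(-3) = -28*(-3) = 84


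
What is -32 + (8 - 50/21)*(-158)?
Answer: -19316/21 ≈ -919.81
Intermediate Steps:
-32 + (8 - 50/21)*(-158) = -32 + (118/21)*(-158) = -32 - 18644/21 = -19316/21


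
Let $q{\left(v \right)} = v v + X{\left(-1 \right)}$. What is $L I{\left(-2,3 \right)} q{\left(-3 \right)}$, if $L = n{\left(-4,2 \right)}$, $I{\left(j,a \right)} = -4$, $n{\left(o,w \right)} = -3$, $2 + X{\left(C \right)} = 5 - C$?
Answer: $156$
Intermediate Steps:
$X{\left(C \right)} = 3 - C$ ($X{\left(C \right)} = -2 - \left(-5 + C\right) = 3 - C$)
$q{\left(v \right)} = 4 + v^{2}$ ($q{\left(v \right)} = v v + \left(3 - -1\right) = v^{2} + \left(3 + 1\right) = v^{2} + 4 = 4 + v^{2}$)
$L = -3$
$L I{\left(-2,3 \right)} q{\left(-3 \right)} = \left(-3\right) \left(-4\right) \left(4 + \left(-3\right)^{2}\right) = 12 \left(4 + 9\right) = 12 \cdot 13 = 156$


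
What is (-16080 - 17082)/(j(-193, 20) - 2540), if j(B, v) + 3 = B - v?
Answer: 16581/1378 ≈ 12.033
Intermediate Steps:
j(B, v) = -3 + B - v (j(B, v) = -3 + (B - v) = -3 + B - v)
(-16080 - 17082)/(j(-193, 20) - 2540) = (-16080 - 17082)/((-3 - 193 - 1*20) - 2540) = -33162/((-3 - 193 - 20) - 2540) = -33162/(-216 - 2540) = -33162/(-2756) = -33162*(-1/2756) = 16581/1378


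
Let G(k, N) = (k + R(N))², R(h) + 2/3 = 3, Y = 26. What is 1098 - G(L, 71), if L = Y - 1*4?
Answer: 4553/9 ≈ 505.89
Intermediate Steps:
R(h) = 7/3 (R(h) = -⅔ + 3 = 7/3)
L = 22 (L = 26 - 1*4 = 26 - 4 = 22)
G(k, N) = (7/3 + k)² (G(k, N) = (k + 7/3)² = (7/3 + k)²)
1098 - G(L, 71) = 1098 - (7 + 3*22)²/9 = 1098 - (7 + 66)²/9 = 1098 - 73²/9 = 1098 - 5329/9 = 4553/9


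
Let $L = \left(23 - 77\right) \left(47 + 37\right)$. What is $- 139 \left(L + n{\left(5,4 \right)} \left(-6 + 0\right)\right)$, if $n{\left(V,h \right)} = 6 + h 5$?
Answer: $652188$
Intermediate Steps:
$n{\left(V,h \right)} = 6 + 5 h$
$L = -4536$ ($L = \left(-54\right) 84 = -4536$)
$- 139 \left(L + n{\left(5,4 \right)} \left(-6 + 0\right)\right) = - 139 \left(-4536 + \left(6 + 5 \cdot 4\right) \left(-6 + 0\right)\right) = - 139 \left(-4536 + \left(6 + 20\right) \left(-6\right)\right) = - 139 \left(-4536 + 26 \left(-6\right)\right) = - 139 \left(-4536 - 156\right) = \left(-139\right) \left(-4692\right) = 652188$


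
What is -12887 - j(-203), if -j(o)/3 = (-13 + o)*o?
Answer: 118657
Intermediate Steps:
j(o) = -3*o*(-13 + o) (j(o) = -3*(-13 + o)*o = -3*o*(-13 + o))
-12887 - j(-203) = -12887 - 3*(-203)*(13 - 1*(-203)) = -12887 - 3*(-203)*(13 + 203) = -12887 - 3*(-203)*216 = -12887 - 1*(-131544) = -12887 + 131544 = 118657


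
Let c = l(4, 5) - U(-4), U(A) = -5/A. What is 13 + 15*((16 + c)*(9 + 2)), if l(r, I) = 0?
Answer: 9787/4 ≈ 2446.8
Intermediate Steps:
c = -5/4 (c = 0 - (-5)/(-4) = 0 - (-5)*(-1)/4 = 0 - 1*5/4 = 0 - 5/4 = -5/4 ≈ -1.2500)
13 + 15*((16 + c)*(9 + 2)) = 13 + 15*((16 - 5/4)*(9 + 2)) = 13 + 15*((59/4)*11) = 13 + 15*(649/4) = 13 + 9735/4 = 9787/4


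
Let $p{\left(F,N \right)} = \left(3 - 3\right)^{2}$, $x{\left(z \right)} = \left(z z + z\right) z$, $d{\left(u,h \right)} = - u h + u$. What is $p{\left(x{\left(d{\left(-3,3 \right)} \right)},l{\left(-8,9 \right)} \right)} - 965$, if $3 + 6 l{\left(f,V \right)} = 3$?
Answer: $-965$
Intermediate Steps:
$l{\left(f,V \right)} = 0$ ($l{\left(f,V \right)} = - \frac{1}{2} + \frac{1}{6} \cdot 3 = - \frac{1}{2} + \frac{1}{2} = 0$)
$d{\left(u,h \right)} = u - h u$ ($d{\left(u,h \right)} = - h u + u = u - h u$)
$x{\left(z \right)} = z \left(z + z^{2}\right)$ ($x{\left(z \right)} = \left(z^{2} + z\right) z = \left(z + z^{2}\right) z = z \left(z + z^{2}\right)$)
$p{\left(F,N \right)} = 0$ ($p{\left(F,N \right)} = 0^{2} = 0$)
$p{\left(x{\left(d{\left(-3,3 \right)} \right)},l{\left(-8,9 \right)} \right)} - 965 = 0 - 965 = -965$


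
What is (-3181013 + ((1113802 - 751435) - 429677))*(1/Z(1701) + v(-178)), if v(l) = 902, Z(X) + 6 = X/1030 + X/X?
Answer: -10102180583664/3449 ≈ -2.9290e+9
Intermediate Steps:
Z(X) = -5 + X/1030 (Z(X) = -6 + (X/1030 + X/X) = -6 + (X*(1/1030) + 1) = -6 + (X/1030 + 1) = -6 + (1 + X/1030) = -5 + X/1030)
(-3181013 + ((1113802 - 751435) - 429677))*(1/Z(1701) + v(-178)) = (-3181013 + ((1113802 - 751435) - 429677))*(1/(-5 + (1/1030)*1701) + 902) = (-3181013 + (362367 - 429677))*(1/(-5 + 1701/1030) + 902) = (-3181013 - 67310)*(1/(-3449/1030) + 902) = -3248323*(-1030/3449 + 902) = -3248323*3109968/3449 = -10102180583664/3449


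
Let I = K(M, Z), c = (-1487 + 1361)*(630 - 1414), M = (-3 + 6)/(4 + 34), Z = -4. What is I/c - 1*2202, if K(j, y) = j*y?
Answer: -688820833/312816 ≈ -2202.0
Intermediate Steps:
M = 3/38 ≈ 0.078947
c = 98784 (c = -126*(-784) = 98784)
I = -6/19 (I = (3/38)*(-4) = -6/19 ≈ -0.31579)
I/c - 1*2202 = -6/19/98784 - 1*2202 = -6/19*1/98784 - 2202 = -1/312816 - 2202 = -688820833/312816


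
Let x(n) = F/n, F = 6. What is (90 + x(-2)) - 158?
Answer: -71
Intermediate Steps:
x(n) = 6/n
(90 + x(-2)) - 158 = (90 + 6/(-2)) - 158 = (90 + 6*(-½)) - 158 = (90 - 3) - 158 = 87 - 158 = -71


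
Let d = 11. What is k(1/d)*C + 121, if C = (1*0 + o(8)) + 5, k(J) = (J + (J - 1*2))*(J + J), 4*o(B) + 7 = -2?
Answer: 1321/11 ≈ 120.09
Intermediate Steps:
o(B) = -9/4 (o(B) = -7/4 + (¼)*(-2) = -7/4 - ½ = -9/4)
k(J) = 2*J*(-2 + 2*J) (k(J) = (J + (J - 2))*(2*J) = (J + (-2 + J))*(2*J) = (-2 + 2*J)*(2*J) = 2*J*(-2 + 2*J))
C = 11/4 (C = (1*0 - 9/4) + 5 = (0 - 9/4) + 5 = -9/4 + 5 = 11/4 ≈ 2.7500)
k(1/d)*C + 121 = (4*(-1 + 1/11)/11)*(11/4) + 121 = (4*(1/11)*(-1 + 1/11))*(11/4) + 121 = (4*(1/11)*(-10/11))*(11/4) + 121 = -40/121*11/4 + 121 = -10/11 + 121 = 1321/11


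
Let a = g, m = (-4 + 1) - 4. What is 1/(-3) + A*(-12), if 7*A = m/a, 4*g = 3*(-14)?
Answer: -31/21 ≈ -1.4762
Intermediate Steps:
m = -7 (m = -3 - 4 = -7)
g = -21/2 (g = (3*(-14))/4 = (¼)*(-42) = -21/2 ≈ -10.500)
a = -21/2 ≈ -10.500
A = 2/21 (A = (-7/(-21/2))/7 = (-7*(-2/21))/7 = (⅐)*(⅔) = 2/21 ≈ 0.095238)
1/(-3) + A*(-12) = 1/(-3) + (2/21)*(-12) = -⅓ - 8/7 = -31/21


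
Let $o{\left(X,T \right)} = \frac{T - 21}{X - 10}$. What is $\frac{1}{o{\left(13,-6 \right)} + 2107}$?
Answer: $\frac{1}{2098} \approx 0.00047664$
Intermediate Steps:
$o{\left(X,T \right)} = \frac{-21 + T}{-10 + X}$
$\frac{1}{o{\left(13,-6 \right)} + 2107} = \frac{1}{\frac{-21 - 6}{-10 + 13} + 2107} = \frac{1}{\frac{1}{3} \left(-27\right) + 2107} = \frac{1}{-9 + 2107} = \frac{1}{2098}$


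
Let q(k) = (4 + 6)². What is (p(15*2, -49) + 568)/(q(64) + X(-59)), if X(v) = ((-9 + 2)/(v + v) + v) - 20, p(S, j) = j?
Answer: 61242/2485 ≈ 24.645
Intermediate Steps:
q(k) = 100 (q(k) = 10² = 100)
X(v) = -20 + v - 7/(2*v) (X(v) = (-7*1/(2*v) + v) - 20 = (-7/(2*v) + v) - 20 = (v - 7/(2*v)) - 20 = -20 + v - 7/(2*v))
(p(15*2, -49) + 568)/(q(64) + X(-59)) = (-49 + 568)/(100 + (-20 - 59 - 7/2/(-59))) = 519/(100 + (-20 - 59 - 7/2*(-1/59))) = 519/(100 + (-20 - 59 + 7/118)) = 519/(100 - 9315/118) = 519/(2485/118) = 519*(118/2485) = 61242/2485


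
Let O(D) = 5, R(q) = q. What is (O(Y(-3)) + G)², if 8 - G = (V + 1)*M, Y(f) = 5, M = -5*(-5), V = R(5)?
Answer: 18769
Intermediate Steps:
V = 5
M = 25
G = -142 (G = 8 - (5 + 1)*25 = 8 - 6*25 = 8 - 1*150 = 8 - 150 = -142)
(O(Y(-3)) + G)² = (5 - 142)² = (-137)² = 18769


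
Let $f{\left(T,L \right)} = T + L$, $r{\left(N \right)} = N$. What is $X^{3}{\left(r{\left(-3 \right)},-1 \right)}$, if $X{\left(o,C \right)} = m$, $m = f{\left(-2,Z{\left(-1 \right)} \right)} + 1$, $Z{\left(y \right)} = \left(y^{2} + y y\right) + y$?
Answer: $0$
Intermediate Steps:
$Z{\left(y \right)} = y + 2 y^{2}$ ($Z{\left(y \right)} = \left(y^{2} + y^{2}\right) + y = 2 y^{2} + y = y + 2 y^{2}$)
$f{\left(T,L \right)} = L + T$
$m = 0$ ($m = \left(- (1 + 2 \left(-1\right)) - 2\right) + 1 = \left(- (1 - 2) - 2\right) + 1 = \left(\left(-1\right) \left(-1\right) - 2\right) + 1 = \left(1 - 2\right) + 1 = -1 + 1 = 0$)
$X{\left(o,C \right)} = 0$
$X^{3}{\left(r{\left(-3 \right)},-1 \right)} = 0^{3} = 0$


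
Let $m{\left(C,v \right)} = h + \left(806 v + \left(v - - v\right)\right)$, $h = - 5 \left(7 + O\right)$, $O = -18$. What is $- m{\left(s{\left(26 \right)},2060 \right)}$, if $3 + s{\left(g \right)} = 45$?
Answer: $-1664535$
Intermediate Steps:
$s{\left(g \right)} = 42$ ($s{\left(g \right)} = -3 + 45 = 42$)
$h = 55$ ($h = - 5 \left(7 - 18\right) = \left(-5\right) \left(-11\right) = 55$)
$m{\left(C,v \right)} = 55 + 808 v$ ($m{\left(C,v \right)} = 55 + \left(806 v + \left(v - - v\right)\right) = 55 + \left(806 v + \left(v + v\right)\right) = 55 + \left(806 v + 2 v\right) = 55 + 808 v$)
$- m{\left(s{\left(26 \right)},2060 \right)} = - (55 + 808 \cdot 2060) = - (55 + 1664480) = \left(-1\right) 1664535 = -1664535$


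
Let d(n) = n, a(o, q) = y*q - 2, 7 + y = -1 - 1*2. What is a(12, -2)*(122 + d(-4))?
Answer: 2124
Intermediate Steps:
y = -10 (y = -7 + (-1 - 1*2) = -7 + (-1 - 2) = -7 - 3 = -10)
a(o, q) = -2 - 10*q (a(o, q) = -10*q - 2 = -2 - 10*q)
a(12, -2)*(122 + d(-4)) = (-2 - 10*(-2))*(122 - 4) = (-2 + 20)*118 = 18*118 = 2124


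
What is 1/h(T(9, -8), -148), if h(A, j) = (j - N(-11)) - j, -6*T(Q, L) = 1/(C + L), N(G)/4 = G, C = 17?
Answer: 1/44 ≈ 0.022727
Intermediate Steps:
N(G) = 4*G
T(Q, L) = -1/(6*(17 + L))
h(A, j) = 44 (h(A, j) = (j - 4*(-11)) - j = (j - 1*(-44)) - j = (j + 44) - j = (44 + j) - j = 44)
1/h(T(9, -8), -148) = 1/44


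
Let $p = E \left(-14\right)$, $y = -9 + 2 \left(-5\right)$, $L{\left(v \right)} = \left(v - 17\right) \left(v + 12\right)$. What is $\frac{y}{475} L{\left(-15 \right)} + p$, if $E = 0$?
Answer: $- \frac{96}{25} \approx -3.84$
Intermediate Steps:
$L{\left(v \right)} = \left(-17 + v\right) \left(12 + v\right)$
$y = -19$ ($y = -9 - 10 = -19$)
$p = 0$ ($p = 0 \left(-14\right) = 0$)
$\frac{y}{475} L{\left(-15 \right)} + p = - \frac{19}{475} \left(-204 + \left(-15\right)^{2} - -75\right) + 0 = \left(-19\right) \frac{1}{475} \left(-204 + 225 + 75\right) + 0 = \left(- \frac{1}{25}\right) 96 + 0 = - \frac{96}{25} + 0 = - \frac{96}{25}$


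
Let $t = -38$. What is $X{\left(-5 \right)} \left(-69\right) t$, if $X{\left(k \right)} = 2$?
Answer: $5244$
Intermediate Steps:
$X{\left(-5 \right)} \left(-69\right) t = 2 \left(-69\right) \left(-38\right) = \left(-138\right) \left(-38\right) = 5244$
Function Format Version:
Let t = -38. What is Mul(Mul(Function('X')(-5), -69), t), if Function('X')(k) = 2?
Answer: 5244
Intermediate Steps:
Mul(Mul(Function('X')(-5), -69), t) = Mul(Mul(2, -69), -38) = Mul(-138, -38) = 5244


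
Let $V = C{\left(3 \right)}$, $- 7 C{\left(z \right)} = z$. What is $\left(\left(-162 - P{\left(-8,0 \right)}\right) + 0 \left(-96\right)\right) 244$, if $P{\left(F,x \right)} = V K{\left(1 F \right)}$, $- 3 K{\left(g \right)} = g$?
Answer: $- \frac{274744}{7} \approx -39249.0$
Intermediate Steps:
$C{\left(z \right)} = - \frac{z}{7}$
$K{\left(g \right)} = - \frac{g}{3}$
$V = - \frac{3}{7}$ ($V = \left(- \frac{1}{7}\right) 3 = - \frac{3}{7} \approx -0.42857$)
$P{\left(F,x \right)} = \frac{F}{7}$ ($P{\left(F,x \right)} = - \frac{3 \left(- \frac{1 F}{3}\right)}{7} = - \frac{3 \left(- \frac{F}{3}\right)}{7} = \frac{F}{7}$)
$\left(\left(-162 - P{\left(-8,0 \right)}\right) + 0 \left(-96\right)\right) 244 = \left(\left(-162 - \frac{1}{7} \left(-8\right)\right) + 0 \left(-96\right)\right) 244 = \left(\left(-162 - - \frac{8}{7}\right) + 0\right) 244 = \left(\left(-162 + \frac{8}{7}\right) + 0\right) 244 = \left(- \frac{1126}{7} + 0\right) 244 = \left(- \frac{1126}{7}\right) 244 = - \frac{274744}{7}$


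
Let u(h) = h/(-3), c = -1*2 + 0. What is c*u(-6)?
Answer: -4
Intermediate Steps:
c = -2 (c = -2 + 0 = -2)
u(h) = -h/3 (u(h) = h*(-⅓) = -h/3)
c*u(-6) = -(-2)*(-6)/3 = -2*2 = -4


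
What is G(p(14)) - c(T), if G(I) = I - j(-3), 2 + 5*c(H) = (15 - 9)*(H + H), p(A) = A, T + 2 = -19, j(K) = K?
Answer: 339/5 ≈ 67.800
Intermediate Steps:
T = -21 (T = -2 - 19 = -21)
c(H) = -2/5 + 12*H/5 (c(H) = -2/5 + ((15 - 9)*(H + H))/5 = -2/5 + (6*(2*H))/5 = -2/5 + (12*H)/5 = -2/5 + 12*H/5)
G(I) = 3 + I (G(I) = I - 1*(-3) = I + 3 = 3 + I)
G(p(14)) - c(T) = (3 + 14) - (-2/5 + (12/5)*(-21)) = 17 - (-2/5 - 252/5) = 17 - 1*(-254/5) = 17 + 254/5 = 339/5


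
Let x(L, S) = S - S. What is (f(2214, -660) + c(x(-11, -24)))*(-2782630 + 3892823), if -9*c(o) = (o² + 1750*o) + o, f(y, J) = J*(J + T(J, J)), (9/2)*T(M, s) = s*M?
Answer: -70444410313200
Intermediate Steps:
x(L, S) = 0
T(M, s) = 2*M*s/9 (T(M, s) = 2*(s*M)/9 = 2*(M*s)/9 = 2*M*s/9)
f(y, J) = J*(J + 2*J²/9) (f(y, J) = J*(J + 2*J*J/9) = J*(J + 2*J²/9))
c(o) = -1751*o/9 - o²/9 (c(o) = -((o² + 1750*o) + o)/9 = -(o² + 1751*o)/9 = -1751*o/9 - o²/9)
(f(2214, -660) + c(x(-11, -24)))*(-2782630 + 3892823) = ((⅑)*(-660)²*(9 + 2*(-660)) - ⅑*0*(1751 + 0))*(-2782630 + 3892823) = ((⅑)*435600*(9 - 1320) - ⅑*0*1751)*1110193 = ((⅑)*435600*(-1311) + 0)*1110193 = (-63452400 + 0)*1110193 = -63452400*1110193 = -70444410313200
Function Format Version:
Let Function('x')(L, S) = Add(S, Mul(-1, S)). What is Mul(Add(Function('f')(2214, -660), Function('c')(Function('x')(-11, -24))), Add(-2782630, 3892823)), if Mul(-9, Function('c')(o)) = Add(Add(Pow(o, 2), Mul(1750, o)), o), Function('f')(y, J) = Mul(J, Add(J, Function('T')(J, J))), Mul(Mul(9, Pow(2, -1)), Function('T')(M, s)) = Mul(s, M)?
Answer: -70444410313200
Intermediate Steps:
Function('x')(L, S) = 0
Function('T')(M, s) = Mul(Rational(2, 9), M, s) (Function('T')(M, s) = Mul(Rational(2, 9), Mul(s, M)) = Mul(Rational(2, 9), Mul(M, s)) = Mul(Rational(2, 9), M, s))
Function('f')(y, J) = Mul(J, Add(J, Mul(Rational(2, 9), Pow(J, 2)))) (Function('f')(y, J) = Mul(J, Add(J, Mul(Rational(2, 9), J, J))) = Mul(J, Add(J, Mul(Rational(2, 9), Pow(J, 2)))))
Function('c')(o) = Add(Mul(Rational(-1751, 9), o), Mul(Rational(-1, 9), Pow(o, 2))) (Function('c')(o) = Mul(Rational(-1, 9), Add(Add(Pow(o, 2), Mul(1750, o)), o)) = Mul(Rational(-1, 9), Add(Pow(o, 2), Mul(1751, o))) = Add(Mul(Rational(-1751, 9), o), Mul(Rational(-1, 9), Pow(o, 2))))
Mul(Add(Function('f')(2214, -660), Function('c')(Function('x')(-11, -24))), Add(-2782630, 3892823)) = Mul(Add(Mul(Rational(1, 9), Pow(-660, 2), Add(9, Mul(2, -660))), Mul(Rational(-1, 9), 0, Add(1751, 0))), Add(-2782630, 3892823)) = Mul(Add(Mul(Rational(1, 9), 435600, Add(9, -1320)), Mul(Rational(-1, 9), 0, 1751)), 1110193) = Mul(Add(Mul(Rational(1, 9), 435600, -1311), 0), 1110193) = Mul(Add(-63452400, 0), 1110193) = Mul(-63452400, 1110193) = -70444410313200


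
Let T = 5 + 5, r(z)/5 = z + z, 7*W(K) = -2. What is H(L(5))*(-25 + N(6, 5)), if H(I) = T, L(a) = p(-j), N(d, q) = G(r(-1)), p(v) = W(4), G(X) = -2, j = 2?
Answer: -270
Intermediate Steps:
W(K) = -2/7 (W(K) = (1/7)*(-2) = -2/7)
r(z) = 10*z (r(z) = 5*(z + z) = 5*(2*z) = 10*z)
T = 10
p(v) = -2/7
N(d, q) = -2
L(a) = -2/7
H(I) = 10
H(L(5))*(-25 + N(6, 5)) = 10*(-25 - 2) = 10*(-27) = -270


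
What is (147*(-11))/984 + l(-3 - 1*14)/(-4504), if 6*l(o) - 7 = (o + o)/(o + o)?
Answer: -910535/553992 ≈ -1.6436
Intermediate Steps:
l(o) = 4/3 (l(o) = 7/6 + ((o + o)/(o + o))/6 = 7/6 + ((2*o)/((2*o)))/6 = 7/6 + ((2*o)*(1/(2*o)))/6 = 7/6 + (1/6)*1 = 7/6 + 1/6 = 4/3)
(147*(-11))/984 + l(-3 - 1*14)/(-4504) = (147*(-11))/984 + (4/3)/(-4504) = -1617*1/984 + (4/3)*(-1/4504) = -539/328 - 1/3378 = -910535/553992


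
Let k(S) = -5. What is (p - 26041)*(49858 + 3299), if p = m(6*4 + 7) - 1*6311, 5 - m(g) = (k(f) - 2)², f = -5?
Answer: -1722074172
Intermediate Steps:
m(g) = -44 (m(g) = 5 - (-5 - 2)² = 5 - 1*(-7)² = 5 - 1*49 = 5 - 49 = -44)
p = -6355 (p = -44 - 1*6311 = -44 - 6311 = -6355)
(p - 26041)*(49858 + 3299) = (-6355 - 26041)*(49858 + 3299) = -32396*53157 = -1722074172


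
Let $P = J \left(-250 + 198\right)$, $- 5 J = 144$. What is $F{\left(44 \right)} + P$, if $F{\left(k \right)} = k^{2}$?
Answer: $\frac{17168}{5} \approx 3433.6$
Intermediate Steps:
$J = - \frac{144}{5}$ ($J = \left(- \frac{1}{5}\right) 144 = - \frac{144}{5} \approx -28.8$)
$P = \frac{7488}{5}$ ($P = - \frac{144 \left(-250 + 198\right)}{5} = \left(- \frac{144}{5}\right) \left(-52\right) = \frac{7488}{5} \approx 1497.6$)
$F{\left(44 \right)} + P = 44^{2} + \frac{7488}{5} = 1936 + \frac{7488}{5} = \frac{17168}{5}$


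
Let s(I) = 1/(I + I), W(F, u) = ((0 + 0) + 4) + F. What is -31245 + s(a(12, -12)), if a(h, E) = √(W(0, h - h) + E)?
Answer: -31245 - I*√2/8 ≈ -31245.0 - 0.17678*I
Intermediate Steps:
W(F, u) = 4 + F (W(F, u) = (0 + 4) + F = 4 + F)
a(h, E) = √(4 + E) (a(h, E) = √((4 + 0) + E) = √(4 + E))
s(I) = 1/(2*I)
-31245 + s(a(12, -12)) = -31245 + 1/(2*(√(4 - 12))) = -31245 + 1/(2*(√(-8))) = -31245 + 1/(2*((2*I*√2))) = -31245 + (-I*√2/4)/2 = -31245 - I*√2/8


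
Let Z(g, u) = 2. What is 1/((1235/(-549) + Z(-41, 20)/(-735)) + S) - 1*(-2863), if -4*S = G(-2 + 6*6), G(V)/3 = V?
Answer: 21373849721/7465637 ≈ 2863.0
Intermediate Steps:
G(V) = 3*V
S = -51/2 (S = -3*(-2 + 6*6)/4 = -3*(-2 + 36)/4 = -3*34/4 = -1/4*102 = -51/2 ≈ -25.500)
1/((1235/(-549) + Z(-41, 20)/(-735)) + S) - 1*(-2863) = 1/((1235/(-549) + 2/(-735)) - 51/2) - 1*(-2863) = 1/((1235*(-1/549) + 2*(-1/735)) - 51/2) + 2863 = 1/((-1235/549 - 2/735) - 51/2) + 2863 = 1/(-302941/134505 - 51/2) + 2863 = 1/(-7465637/269010) + 2863 = -269010/7465637 + 2863 = 21373849721/7465637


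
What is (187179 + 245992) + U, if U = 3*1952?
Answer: 439027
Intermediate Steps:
U = 5856
(187179 + 245992) + U = (187179 + 245992) + 5856 = 433171 + 5856 = 439027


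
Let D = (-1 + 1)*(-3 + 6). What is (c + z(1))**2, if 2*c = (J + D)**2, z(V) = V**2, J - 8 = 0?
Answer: 1089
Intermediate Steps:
J = 8 (J = 8 + 0 = 8)
D = 0 (D = 0*3 = 0)
c = 32 (c = (8 + 0)**2/2 = (1/2)*8**2 = (1/2)*64 = 32)
(c + z(1))**2 = (32 + 1**2)**2 = (32 + 1)**2 = 33**2 = 1089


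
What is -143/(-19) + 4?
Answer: 219/19 ≈ 11.526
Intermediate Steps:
-143/(-19) + 4 = -143*(-1/19) + 4 = 143/19 + 4 = 219/19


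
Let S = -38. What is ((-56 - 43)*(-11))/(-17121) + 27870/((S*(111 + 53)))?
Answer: -80658153/17783012 ≈ -4.5357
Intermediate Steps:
((-56 - 43)*(-11))/(-17121) + 27870/((S*(111 + 53))) = ((-56 - 43)*(-11))/(-17121) + 27870/((-38*(111 + 53))) = -99*(-11)*(-1/17121) + 27870/((-38*164)) = 1089*(-1/17121) + 27870/(-6232) = -363/5707 + 27870*(-1/6232) = -363/5707 - 13935/3116 = -80658153/17783012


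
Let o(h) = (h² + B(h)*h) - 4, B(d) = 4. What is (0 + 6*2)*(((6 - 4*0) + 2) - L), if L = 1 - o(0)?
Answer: 36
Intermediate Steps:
o(h) = -4 + h² + 4*h (o(h) = (h² + 4*h) - 4 = -4 + h² + 4*h)
L = 5 (L = 1 - (-4 + 0² + 4*0) = 1 - (-4 + 0 + 0) = 1 - 1*(-4) = 1 + 4 = 5)
(0 + 6*2)*(((6 - 4*0) + 2) - L) = (0 + 6*2)*(((6 - 4*0) + 2) - 1*5) = (0 + 12)*(((6 + 0) + 2) - 5) = 12*((6 + 2) - 5) = 12*(8 - 5) = 12*3 = 36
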